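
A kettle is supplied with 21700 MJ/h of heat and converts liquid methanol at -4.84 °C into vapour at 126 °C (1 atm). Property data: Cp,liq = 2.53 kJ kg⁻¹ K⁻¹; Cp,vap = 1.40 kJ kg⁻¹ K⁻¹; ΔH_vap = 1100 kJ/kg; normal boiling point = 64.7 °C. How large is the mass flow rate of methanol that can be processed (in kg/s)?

Δh = 2.53×(64.7−-4.84) + 1100 + 1.40×(126−64.7) = 1361.8 kJ/kg
Q = 21700 MJ/h = 6027.8 kJ/s = 6027.8 kJ/s
ṁ = Q/Δh = 6027.8 / 1361.8 = 4.4265 kg/s

ṁ = 4.43 kg/s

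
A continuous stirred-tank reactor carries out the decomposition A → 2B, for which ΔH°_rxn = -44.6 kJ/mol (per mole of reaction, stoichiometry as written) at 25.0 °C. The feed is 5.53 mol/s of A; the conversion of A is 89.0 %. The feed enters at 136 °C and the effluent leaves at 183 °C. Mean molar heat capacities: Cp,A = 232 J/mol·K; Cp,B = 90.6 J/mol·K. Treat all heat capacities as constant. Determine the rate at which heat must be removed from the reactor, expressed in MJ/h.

Extent of reaction ξ = 0.890 × 5.53 = 4.9217 mol/s
Reaction term: ξ·ΔH°_rxn = 4.9217 × -44.6 = -219.51 kJ/s
Sensible, feed 136→25 °C: -142.41 kJ/s
Outlet flows (mol/s): A 0.6083, B 9.8434
Sensible, products 25→183 °C: 163.2 kJ/s
Q = ΔH = -198.71 kJ/s = -198.71 kW
Heat removed = 715.36 MJ/h

Q_out = 715 MJ/h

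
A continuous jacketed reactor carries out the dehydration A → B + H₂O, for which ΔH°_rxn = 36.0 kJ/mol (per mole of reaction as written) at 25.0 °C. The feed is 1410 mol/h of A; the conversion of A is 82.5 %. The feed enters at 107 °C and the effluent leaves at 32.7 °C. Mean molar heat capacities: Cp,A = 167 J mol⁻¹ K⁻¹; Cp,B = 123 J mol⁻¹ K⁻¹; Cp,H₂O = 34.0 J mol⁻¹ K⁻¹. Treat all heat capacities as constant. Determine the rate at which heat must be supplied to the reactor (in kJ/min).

Extent of reaction ξ = 0.825 × 1410 = 1163.2 mol/h
Reaction term: ξ·ΔH°_rxn = 1163.2 × 36.0 = 41877 kJ/h
Sensible, feed 107→25 °C: -19309 kJ/h
Outlet flows (mol/h): A 246.75, B 1163.2, H₂O 1163.2
Sensible, products 25→32.7 °C: 1723.5 kJ/h
Q = ΔH = 24292 kJ/h = 6.7478 kW
Heat supplied = 404.87 kJ/min

Q_in = 405 kJ/min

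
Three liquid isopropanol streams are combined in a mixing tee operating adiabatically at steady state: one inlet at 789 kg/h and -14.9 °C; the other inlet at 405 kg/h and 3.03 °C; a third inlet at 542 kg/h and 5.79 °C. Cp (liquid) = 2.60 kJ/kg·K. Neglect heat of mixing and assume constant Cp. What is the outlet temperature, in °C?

T_out = -4.26 °C

Adiabatic, steady state ⇒ Σ ṁᵢCp,ᵢ(T_out − Tᵢ) = 0
T_out = Σ ṁᵢCp,ᵢTᵢ / Σ ṁᵢCp,ᵢ
      = -19216 / 4513.6 = -4.2574 °C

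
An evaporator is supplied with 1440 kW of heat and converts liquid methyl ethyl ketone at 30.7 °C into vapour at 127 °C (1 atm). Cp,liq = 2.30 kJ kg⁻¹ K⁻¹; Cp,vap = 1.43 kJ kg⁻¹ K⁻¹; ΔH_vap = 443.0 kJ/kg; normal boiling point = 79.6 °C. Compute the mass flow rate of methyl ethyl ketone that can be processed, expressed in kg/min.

ṁ = 139 kg/min

Δh = 2.30×(79.6−30.7) + 443.0 + 1.43×(127−79.6) = 623.25 kJ/kg
Q = 1440 kW = 1440 kJ/s = 86400 kJ/min
ṁ = Q/Δh = 86400 / 623.25 = 138.63 kg/min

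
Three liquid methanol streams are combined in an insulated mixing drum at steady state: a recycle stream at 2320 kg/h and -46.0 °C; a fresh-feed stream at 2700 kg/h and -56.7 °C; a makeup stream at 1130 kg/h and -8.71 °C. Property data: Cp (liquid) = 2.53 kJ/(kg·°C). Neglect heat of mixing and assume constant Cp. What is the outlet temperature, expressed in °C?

No heat crosses the boundary, so H_out = H_in.
T_out = Σ ṁᵢCp,ᵢTᵢ / Σ ṁᵢCp,ᵢ
      = -682220 / 15559 = -43.846 °C

T_out = -43.8 °C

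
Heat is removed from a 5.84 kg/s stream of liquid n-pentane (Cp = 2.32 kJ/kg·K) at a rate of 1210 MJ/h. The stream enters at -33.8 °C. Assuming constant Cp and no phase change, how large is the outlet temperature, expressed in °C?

Q = 1210 MJ/h = 336.11 kJ/s
ΔT = Q/(ṁ·Cp) = 336.11/(5.84×2.32) = 24.807 K
T_out = -33.8 − 24.807 = -58.607 °C

T_out = -58.6 °C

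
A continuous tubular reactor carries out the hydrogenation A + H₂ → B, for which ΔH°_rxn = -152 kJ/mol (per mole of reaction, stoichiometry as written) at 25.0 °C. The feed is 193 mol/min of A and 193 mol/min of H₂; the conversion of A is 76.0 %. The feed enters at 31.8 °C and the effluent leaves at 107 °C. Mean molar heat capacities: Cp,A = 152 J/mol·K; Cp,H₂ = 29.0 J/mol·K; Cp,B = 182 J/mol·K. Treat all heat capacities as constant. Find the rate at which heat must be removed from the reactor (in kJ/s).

Extent of reaction ξ = 0.760 × 193 = 146.68 mol/min
Reaction term: ξ·ΔH°_rxn = 146.68 × -152 = -22295 kJ/min
Sensible, feed 31.8→25 °C: -237.54 kJ/min
Outlet flows (mol/min): A 46.32, H₂ 46.32, B 146.68
Sensible, products 25→107 °C: 2876.5 kJ/min
Q = ΔH = -19656 kJ/min = -327.61 kW
Heat removed = 327.61 kJ/s

Q_out = 328 kJ/s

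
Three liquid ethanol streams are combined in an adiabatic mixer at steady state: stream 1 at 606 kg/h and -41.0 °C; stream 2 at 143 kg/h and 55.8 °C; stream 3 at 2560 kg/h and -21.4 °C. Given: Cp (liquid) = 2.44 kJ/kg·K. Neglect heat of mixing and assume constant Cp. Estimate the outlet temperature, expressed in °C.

T_out = -21.7 °C

Energy balance with Q = 0: Σ ṁᵢCp,ᵢ(T_out − Tᵢ) = 0
T_out = Σ ṁᵢCp,ᵢTᵢ / Σ ṁᵢCp,ᵢ
      = -174830 / 8074 = -21.653 °C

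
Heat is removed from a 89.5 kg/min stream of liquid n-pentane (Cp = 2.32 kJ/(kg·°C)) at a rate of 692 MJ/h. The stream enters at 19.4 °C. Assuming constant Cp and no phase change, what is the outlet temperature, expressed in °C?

Q = 692 MJ/h = 11533 kJ/min
ΔT = Q/(ṁ·Cp) = 11533/(89.5×2.32) = 55.545 K
T_out = 19.4 − 55.545 = -36.145 °C

T_out = -36.1 °C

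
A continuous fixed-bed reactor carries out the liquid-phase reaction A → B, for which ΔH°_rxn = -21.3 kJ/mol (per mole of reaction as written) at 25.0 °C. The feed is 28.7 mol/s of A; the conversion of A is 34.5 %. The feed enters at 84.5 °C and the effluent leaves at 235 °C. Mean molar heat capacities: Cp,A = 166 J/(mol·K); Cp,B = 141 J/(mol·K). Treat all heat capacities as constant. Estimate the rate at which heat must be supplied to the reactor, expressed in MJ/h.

Extent of reaction ξ = 0.345 × 28.7 = 9.9015 mol/s
Reaction term: ξ·ΔH°_rxn = 9.9015 × -21.3 = -210.9 kJ/s
Sensible, feed 84.5→25 °C: -283.47 kJ/s
Outlet flows (mol/s): A 18.799, B 9.9015
Sensible, products 25→235 °C: 948.5 kJ/s
Q = ΔH = 454.13 kJ/s = 454.13 kW
Heat supplied = 1634.9 MJ/h

Q_in = 1630 MJ/h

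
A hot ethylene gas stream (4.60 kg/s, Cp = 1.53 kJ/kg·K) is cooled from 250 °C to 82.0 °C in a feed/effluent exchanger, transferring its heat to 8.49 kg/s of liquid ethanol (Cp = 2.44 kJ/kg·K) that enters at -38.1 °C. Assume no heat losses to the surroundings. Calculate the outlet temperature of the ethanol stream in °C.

Heat released by hot stream: Q = 4.60 × 1.53 × (250 − 82.0) = 1182.4 kJ/s
Energy balance on cold side (adiabatic exchanger): Q = ṁ_c·Cp_c·(T_c,out − T_c,in)
T_c,out = -38.1 + 1182.4/(8.49 × 2.44) = 18.977 °C

T_c,out = 19.0 °C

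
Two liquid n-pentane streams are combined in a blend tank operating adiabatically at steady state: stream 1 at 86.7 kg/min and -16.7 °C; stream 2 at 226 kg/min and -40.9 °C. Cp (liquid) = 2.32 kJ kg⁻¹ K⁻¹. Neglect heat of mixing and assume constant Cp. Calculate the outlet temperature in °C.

T_out = -34.2 °C

Energy balance with Q = 0: Σ ṁᵢCp,ᵢ(T_out − Tᵢ) = 0
T_out = Σ ṁᵢCp,ᵢTᵢ / Σ ṁᵢCp,ᵢ
      = -24804 / 725.46 = -34.19 °C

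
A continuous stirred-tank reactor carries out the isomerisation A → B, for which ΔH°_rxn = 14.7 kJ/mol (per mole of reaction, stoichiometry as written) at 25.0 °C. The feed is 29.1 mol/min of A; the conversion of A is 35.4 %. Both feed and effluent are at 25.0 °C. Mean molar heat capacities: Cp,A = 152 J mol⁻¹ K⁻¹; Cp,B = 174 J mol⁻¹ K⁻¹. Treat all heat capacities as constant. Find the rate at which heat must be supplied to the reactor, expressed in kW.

Extent of reaction ξ = 0.354 × 29.1 = 10.301 mol/min
Reaction term: ξ·ΔH°_rxn = 10.301 × 14.7 = 151.43 kJ/min
Q = ΔH = 151.43 kJ/min = 2.5238 kW
Heat supplied = 2.5238 kW

Q_in = 2.52 kW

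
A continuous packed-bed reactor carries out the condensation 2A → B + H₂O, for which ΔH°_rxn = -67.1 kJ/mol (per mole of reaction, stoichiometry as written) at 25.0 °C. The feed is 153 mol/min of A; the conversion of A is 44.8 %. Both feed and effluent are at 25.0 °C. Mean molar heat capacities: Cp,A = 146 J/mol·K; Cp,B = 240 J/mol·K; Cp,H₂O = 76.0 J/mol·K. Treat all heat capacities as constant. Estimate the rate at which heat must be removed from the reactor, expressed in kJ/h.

Q_out = 138000 kJ/h

Extent of reaction ξ = 0.448 × 153 / 2 = 34.272 mol/min
Reaction term: ξ·ΔH°_rxn = 34.272 × -67.1 = -2299.7 kJ/min
Q = ΔH = -2299.7 kJ/min = -38.328 kW
Heat removed = 137980 kJ/h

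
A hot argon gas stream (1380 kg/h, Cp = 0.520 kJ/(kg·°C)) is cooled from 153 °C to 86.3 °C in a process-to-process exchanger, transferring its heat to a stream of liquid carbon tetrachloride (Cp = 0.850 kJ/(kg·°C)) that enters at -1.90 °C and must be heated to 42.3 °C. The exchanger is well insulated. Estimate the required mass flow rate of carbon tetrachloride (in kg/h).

Heat released by hot stream: Q = 1380 × 0.520 × (153 − 86.3) = 47864 kJ/h
Energy balance on cold side (adiabatic exchanger): Q = ṁ_c·Cp_c·(T_c,out − T_c,in)
ṁ_c = 47864 / [0.850 × (42.3 − -1.90)] = 1274 kg/h

ṁ_c = 1270 kg/h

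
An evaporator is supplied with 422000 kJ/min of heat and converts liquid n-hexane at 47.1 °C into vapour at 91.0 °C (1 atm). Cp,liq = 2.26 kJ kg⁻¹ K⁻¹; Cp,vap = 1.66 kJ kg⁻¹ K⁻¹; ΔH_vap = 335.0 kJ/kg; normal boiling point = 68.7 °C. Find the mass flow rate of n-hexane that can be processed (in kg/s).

ṁ = 16.7 kg/s

Δh = 2.26×(68.7−47.1) + 335.0 + 1.66×(91.0−68.7) = 420.83 kJ/kg
Q = 422000 kJ/min = 7033.3 kJ/s = 7033.3 kJ/s
ṁ = Q/Δh = 7033.3 / 420.83 = 16.713 kg/s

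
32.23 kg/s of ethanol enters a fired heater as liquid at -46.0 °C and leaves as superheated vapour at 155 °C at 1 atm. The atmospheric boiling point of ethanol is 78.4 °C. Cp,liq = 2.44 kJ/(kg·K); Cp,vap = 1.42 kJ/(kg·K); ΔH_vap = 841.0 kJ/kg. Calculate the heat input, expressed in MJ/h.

Q = 145000 MJ/h

liquid -46.0→78.4 °C: 303.54 kJ/kg
vaporisation at 78.4 °C: 841 kJ/kg
vapour 78.4→155 °C: 108.77 kJ/kg
Δh = 303.54 + 841 + 108.77 = 1253.3 kJ/kg
Q = ṁ·Δh = 32.23 kg/s × 1253.3 kJ/kg = 40394 kJ/s
|Q| = 40394 kW = 145420 MJ/h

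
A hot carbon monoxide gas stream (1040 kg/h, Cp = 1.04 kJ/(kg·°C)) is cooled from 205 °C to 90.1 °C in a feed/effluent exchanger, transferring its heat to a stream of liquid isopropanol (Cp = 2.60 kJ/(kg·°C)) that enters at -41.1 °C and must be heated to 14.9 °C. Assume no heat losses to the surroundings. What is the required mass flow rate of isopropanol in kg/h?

Heat released by hot stream: Q = 1040 × 1.04 × (205 − 90.1) = 124280 kJ/h
Energy balance on cold side (adiabatic exchanger): Q = ṁ_c·Cp_c·(T_c,out − T_c,in)
ṁ_c = 124280 / [2.60 × (14.9 − -41.1)] = 853.54 kg/h

ṁ_c = 854 kg/h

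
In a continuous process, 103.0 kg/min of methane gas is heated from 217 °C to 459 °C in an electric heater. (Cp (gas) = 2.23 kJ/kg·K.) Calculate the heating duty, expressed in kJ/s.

Q = 926 kJ/s

Q = ṁ·Cp·ΔT = 103.0 × 2.23 × (459 − 217) = 55585 kJ/min
Converting: 55585 / 60 s = 926.42 kW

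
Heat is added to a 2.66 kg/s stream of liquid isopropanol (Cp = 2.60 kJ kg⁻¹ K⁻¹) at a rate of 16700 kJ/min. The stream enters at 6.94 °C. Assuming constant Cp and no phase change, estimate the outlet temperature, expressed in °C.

Q = 16700 kJ/min = 278.33 kJ/s
ΔT = Q/(ṁ·Cp) = 278.33/(2.66×2.60) = 40.245 K
T_out = 6.94 + 40.245 = 47.185 °C

T_out = 47.2 °C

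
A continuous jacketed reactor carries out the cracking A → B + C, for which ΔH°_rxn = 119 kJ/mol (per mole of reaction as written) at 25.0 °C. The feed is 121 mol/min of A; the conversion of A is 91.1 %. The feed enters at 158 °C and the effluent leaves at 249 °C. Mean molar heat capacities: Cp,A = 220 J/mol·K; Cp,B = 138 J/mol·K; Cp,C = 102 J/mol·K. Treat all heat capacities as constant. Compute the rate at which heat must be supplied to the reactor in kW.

Q_in = 267 kW

Extent of reaction ξ = 0.911 × 121 = 110.23 mol/min
Reaction term: ξ·ΔH°_rxn = 110.23 × 119 = 13117 kJ/min
Sensible, feed 158→25 °C: -3540.5 kJ/min
Outlet flows (mol/min): A 10.769, B 110.23, C 110.23
Sensible, products 25→249 °C: 6456.7 kJ/min
Q = ΔH = 16034 kJ/min = 267.23 kW
Heat supplied = 267.23 kW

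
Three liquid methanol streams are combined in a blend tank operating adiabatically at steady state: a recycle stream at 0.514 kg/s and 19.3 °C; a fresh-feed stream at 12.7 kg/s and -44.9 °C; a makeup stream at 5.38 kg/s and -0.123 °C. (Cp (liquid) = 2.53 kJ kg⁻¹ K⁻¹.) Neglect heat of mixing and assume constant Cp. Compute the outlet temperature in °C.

T_out = -30.2 °C

Adiabatic, steady state ⇒ Σ ṁᵢCp,ᵢ(T_out − Tᵢ) = 0
T_out = Σ ṁᵢCp,ᵢTᵢ / Σ ṁᵢCp,ᵢ
      = -1419.3 / 47.043 = -30.169 °C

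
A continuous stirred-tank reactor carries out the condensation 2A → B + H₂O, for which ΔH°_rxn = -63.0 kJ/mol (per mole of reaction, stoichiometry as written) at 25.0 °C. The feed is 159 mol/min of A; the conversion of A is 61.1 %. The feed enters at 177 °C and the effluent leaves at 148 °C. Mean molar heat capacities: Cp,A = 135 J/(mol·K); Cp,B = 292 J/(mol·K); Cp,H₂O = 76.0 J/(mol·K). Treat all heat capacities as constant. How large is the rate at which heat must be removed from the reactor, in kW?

Q_out = 51.6 kW

Extent of reaction ξ = 0.611 × 159 / 2 = 48.575 mol/min
Reaction term: ξ·ΔH°_rxn = 48.575 × -63.0 = -3060.2 kJ/min
Sensible, feed 177→25 °C: -3262.7 kJ/min
Outlet flows (mol/min): A 61.851, B 48.575, H₂O 48.575
Sensible, products 25→148 °C: 3225.7 kJ/min
Q = ΔH = -3097.2 kJ/min = -51.619 kW
Heat removed = 51.619 kW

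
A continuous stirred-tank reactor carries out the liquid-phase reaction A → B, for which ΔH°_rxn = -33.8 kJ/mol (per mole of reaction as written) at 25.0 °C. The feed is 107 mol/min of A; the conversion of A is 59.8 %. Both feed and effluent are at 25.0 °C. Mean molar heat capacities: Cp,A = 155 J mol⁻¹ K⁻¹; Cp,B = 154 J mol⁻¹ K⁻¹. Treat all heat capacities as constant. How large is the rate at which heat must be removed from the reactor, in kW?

Extent of reaction ξ = 0.598 × 107 = 63.986 mol/min
Reaction term: ξ·ΔH°_rxn = 63.986 × -33.8 = -2162.7 kJ/min
Q = ΔH = -2162.7 kJ/min = -36.045 kW
Heat removed = 36.045 kW

Q_out = 36.0 kW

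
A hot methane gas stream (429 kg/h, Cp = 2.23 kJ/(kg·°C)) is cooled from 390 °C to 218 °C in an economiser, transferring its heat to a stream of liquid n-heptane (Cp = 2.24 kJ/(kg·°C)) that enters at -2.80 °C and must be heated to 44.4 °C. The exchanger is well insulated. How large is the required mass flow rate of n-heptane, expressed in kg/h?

ṁ_c = 1560 kg/h

Heat released by hot stream: Q = 429 × 2.23 × (390 − 218) = 164550 kJ/h
Energy balance on cold side (adiabatic exchanger): Q = ṁ_c·Cp_c·(T_c,out − T_c,in)
ṁ_c = 164550 / [2.24 × (44.4 − -2.80)] = 1556.3 kg/h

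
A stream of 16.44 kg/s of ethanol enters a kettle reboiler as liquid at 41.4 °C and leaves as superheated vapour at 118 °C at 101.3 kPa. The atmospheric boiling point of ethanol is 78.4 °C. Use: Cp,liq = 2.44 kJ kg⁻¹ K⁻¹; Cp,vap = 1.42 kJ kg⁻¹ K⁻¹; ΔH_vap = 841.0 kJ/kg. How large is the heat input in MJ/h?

liquid 41.4→78.4 °C: 90.28 kJ/kg
vaporisation at 78.4 °C: 841 kJ/kg
vapour 78.4→118 °C: 56.232 kJ/kg
Δh = 90.28 + 841 + 56.232 = 987.51 kJ/kg
Q = ṁ·Δh = 16.44 kg/s × 987.51 kJ/kg = 16235 kJ/s
|Q| = 16235 kW = 58445 MJ/h

Q = 58400 MJ/h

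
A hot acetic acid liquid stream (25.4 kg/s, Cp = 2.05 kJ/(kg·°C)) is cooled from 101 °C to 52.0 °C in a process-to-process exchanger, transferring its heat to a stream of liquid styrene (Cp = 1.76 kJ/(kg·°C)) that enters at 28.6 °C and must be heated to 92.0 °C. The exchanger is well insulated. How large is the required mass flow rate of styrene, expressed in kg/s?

ṁ_c = 22.9 kg/s

Heat released by hot stream: Q = 25.4 × 2.05 × (101 − 52.0) = 2551.4 kJ/s
Energy balance on cold side (adiabatic exchanger): Q = ṁ_c·Cp_c·(T_c,out − T_c,in)
ṁ_c = 2551.4 / [1.76 × (92.0 − 28.6)] = 22.866 kg/s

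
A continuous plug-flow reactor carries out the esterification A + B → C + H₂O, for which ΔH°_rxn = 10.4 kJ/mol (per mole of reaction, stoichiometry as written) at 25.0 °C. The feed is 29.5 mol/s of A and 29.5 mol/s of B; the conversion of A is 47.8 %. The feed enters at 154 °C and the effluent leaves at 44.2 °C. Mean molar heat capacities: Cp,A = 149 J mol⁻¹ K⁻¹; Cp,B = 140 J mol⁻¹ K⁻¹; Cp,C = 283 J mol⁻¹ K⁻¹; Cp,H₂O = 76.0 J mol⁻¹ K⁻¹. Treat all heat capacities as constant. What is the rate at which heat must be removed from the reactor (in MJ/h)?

Extent of reaction ξ = 0.478 × 29.5 = 14.101 mol/s
Reaction term: ξ·ΔH°_rxn = 14.101 × 10.4 = 146.65 kJ/s
Sensible, feed 154→25 °C: -1099.8 kJ/s
Outlet flows (mol/s): A 15.399, B 15.399, C 14.101, H₂O 14.101
Sensible, products 25→44.2 °C: 182.64 kJ/s
Q = ΔH = -770.5 kJ/s = -770.5 kW
Heat removed = 2773.8 MJ/h

Q_out = 2770 MJ/h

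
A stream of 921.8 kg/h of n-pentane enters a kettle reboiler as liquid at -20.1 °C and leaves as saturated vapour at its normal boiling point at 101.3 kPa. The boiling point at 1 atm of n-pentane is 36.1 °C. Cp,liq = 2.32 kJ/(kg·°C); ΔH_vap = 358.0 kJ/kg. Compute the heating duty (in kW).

Q = 125 kW

liquid -20.1→36.1 °C: 130.38 kJ/kg
vaporisation at 36.1 °C: 358 kJ/kg
Δh = 130.38 + 358 = 488.38 kJ/kg
Q = ṁ·Δh = 921.8 kg/h × 488.38 kJ/kg = 450190 kJ/h
|Q| = 125.05 kW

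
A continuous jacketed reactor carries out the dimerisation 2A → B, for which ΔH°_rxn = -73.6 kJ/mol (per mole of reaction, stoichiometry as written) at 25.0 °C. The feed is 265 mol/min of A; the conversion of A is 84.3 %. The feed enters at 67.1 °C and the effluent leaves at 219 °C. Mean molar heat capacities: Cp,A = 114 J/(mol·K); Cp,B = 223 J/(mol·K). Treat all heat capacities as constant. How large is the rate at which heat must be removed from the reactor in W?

Q_out = 62300 W

Extent of reaction ξ = 0.843 × 265 / 2 = 111.7 mol/min
Reaction term: ξ·ΔH°_rxn = 111.7 × -73.6 = -8220.9 kJ/min
Sensible, feed 67.1→25 °C: -1271.8 kJ/min
Outlet flows (mol/min): A 41.605, B 111.7
Sensible, products 25→219 °C: 5752.4 kJ/min
Q = ΔH = -3740.4 kJ/min = -62.34 kW
Heat removed = 62340 W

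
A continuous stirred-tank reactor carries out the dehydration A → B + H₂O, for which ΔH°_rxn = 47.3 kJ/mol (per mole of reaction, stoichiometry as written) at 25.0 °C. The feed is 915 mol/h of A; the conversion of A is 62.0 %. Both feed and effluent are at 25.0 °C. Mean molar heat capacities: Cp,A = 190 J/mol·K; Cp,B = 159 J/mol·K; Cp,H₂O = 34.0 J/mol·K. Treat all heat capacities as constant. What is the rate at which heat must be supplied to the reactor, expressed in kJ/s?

Extent of reaction ξ = 0.620 × 915 = 567.3 mol/h
Reaction term: ξ·ΔH°_rxn = 567.3 × 47.3 = 26833 kJ/h
Q = ΔH = 26833 kJ/h = 7.4537 kW
Heat supplied = 7.4537 kJ/s

Q_in = 7.45 kJ/s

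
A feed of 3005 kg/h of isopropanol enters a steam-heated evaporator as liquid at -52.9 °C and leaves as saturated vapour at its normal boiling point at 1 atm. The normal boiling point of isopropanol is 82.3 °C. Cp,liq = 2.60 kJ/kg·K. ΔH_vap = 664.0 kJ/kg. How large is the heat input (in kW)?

Q = 848 kW

liquid -52.9→82.3 °C: 351.52 kJ/kg
vaporisation at 82.3 °C: 664 kJ/kg
Δh = 351.52 + 664 = 1015.5 kJ/kg
Q = ṁ·Δh = 3005 kg/h × 1015.5 kJ/kg = 3.0516e+06 kJ/h
|Q| = 847.68 kW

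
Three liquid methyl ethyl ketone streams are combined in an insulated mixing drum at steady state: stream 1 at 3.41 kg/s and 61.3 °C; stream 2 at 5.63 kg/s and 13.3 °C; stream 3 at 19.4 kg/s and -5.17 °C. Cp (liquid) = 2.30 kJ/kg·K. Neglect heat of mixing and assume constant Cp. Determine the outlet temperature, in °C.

Adiabatic, steady state ⇒ Σ ṁᵢCp,ᵢ(T_out − Tᵢ) = 0
T_out = Σ ṁᵢCp,ᵢTᵢ / Σ ṁᵢCp,ᵢ
      = 422.31 / 65.412 = 6.4562 °C

T_out = 6.46 °C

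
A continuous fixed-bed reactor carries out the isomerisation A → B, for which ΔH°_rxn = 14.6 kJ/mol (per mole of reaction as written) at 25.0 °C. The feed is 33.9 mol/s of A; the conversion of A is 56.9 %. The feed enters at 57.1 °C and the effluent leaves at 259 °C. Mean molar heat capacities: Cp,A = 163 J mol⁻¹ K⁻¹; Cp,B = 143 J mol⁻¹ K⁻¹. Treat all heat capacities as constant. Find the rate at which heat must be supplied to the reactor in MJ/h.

Extent of reaction ξ = 0.569 × 33.9 = 19.289 mol/s
Reaction term: ξ·ΔH°_rxn = 19.289 × 14.6 = 281.62 kJ/s
Sensible, feed 57.1→25 °C: -177.37 kJ/s
Outlet flows (mol/s): A 14.611, B 19.289
Sensible, products 25→259 °C: 1202.7 kJ/s
Q = ΔH = 1307 kJ/s = 1307 kW
Heat supplied = 4705.2 MJ/h

Q_in = 4710 MJ/h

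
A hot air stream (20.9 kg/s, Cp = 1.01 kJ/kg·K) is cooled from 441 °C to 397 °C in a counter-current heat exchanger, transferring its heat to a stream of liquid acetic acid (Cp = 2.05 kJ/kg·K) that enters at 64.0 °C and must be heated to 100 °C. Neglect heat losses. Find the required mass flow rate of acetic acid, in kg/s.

Heat released by hot stream: Q = 20.9 × 1.01 × (441 − 397) = 928.8 kJ/s
Energy balance on cold side (adiabatic exchanger): Q = ṁ_c·Cp_c·(T_c,out − T_c,in)
ṁ_c = 928.8 / [2.05 × (100 − 64.0)] = 12.585 kg/s

ṁ_c = 12.6 kg/s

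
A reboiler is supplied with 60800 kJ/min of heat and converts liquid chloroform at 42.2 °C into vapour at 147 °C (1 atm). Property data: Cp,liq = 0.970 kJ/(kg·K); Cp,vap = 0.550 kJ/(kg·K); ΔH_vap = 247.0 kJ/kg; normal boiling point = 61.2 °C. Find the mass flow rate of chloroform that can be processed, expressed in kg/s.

ṁ = 3.24 kg/s

Δh = 0.970×(61.2−42.2) + 247.0 + 0.550×(147−61.2) = 312.62 kJ/kg
Q = 60800 kJ/min = 1013.3 kJ/s = 1013.3 kJ/s
ṁ = Q/Δh = 1013.3 / 312.62 = 3.2414 kg/s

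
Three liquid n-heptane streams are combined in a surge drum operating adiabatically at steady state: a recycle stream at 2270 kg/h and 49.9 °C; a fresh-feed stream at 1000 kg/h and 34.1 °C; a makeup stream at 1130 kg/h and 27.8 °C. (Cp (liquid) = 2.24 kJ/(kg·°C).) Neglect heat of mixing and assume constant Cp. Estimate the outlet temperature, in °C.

Energy balance with Q = 0: Σ ṁᵢCp,ᵢ(T_out − Tᵢ) = 0
T_out = Σ ṁᵢCp,ᵢTᵢ / Σ ṁᵢCp,ᵢ
      = 400480 / 9856 = 40.633 °C

T_out = 40.6 °C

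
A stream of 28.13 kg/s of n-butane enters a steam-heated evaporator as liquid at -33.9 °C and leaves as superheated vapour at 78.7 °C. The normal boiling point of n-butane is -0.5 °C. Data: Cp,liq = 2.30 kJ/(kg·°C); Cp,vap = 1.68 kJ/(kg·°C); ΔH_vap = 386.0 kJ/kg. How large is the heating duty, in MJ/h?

Q = 60300 MJ/h

liquid -33.9→-0.5 °C: 76.82 kJ/kg
vaporisation at -0.5 °C: 386 kJ/kg
vapour -0.5→78.7 °C: 133.06 kJ/kg
Δh = 76.82 + 386 + 133.06 = 595.88 kJ/kg
Q = ṁ·Δh = 28.13 kg/s × 595.88 kJ/kg = 16762 kJ/s
|Q| = 16762 kW = 60343 MJ/h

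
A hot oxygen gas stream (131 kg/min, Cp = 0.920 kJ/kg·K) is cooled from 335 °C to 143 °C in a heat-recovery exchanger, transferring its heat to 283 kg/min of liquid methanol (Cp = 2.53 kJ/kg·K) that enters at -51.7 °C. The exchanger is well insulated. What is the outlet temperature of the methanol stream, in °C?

Heat released by hot stream: Q = 131 × 0.920 × (335 − 143) = 23140 kJ/min
Energy balance on cold side (adiabatic exchanger): Q = ṁ_c·Cp_c·(T_c,out − T_c,in)
T_c,out = -51.7 + 23140/(283 × 2.53) = -19.381 °C

T_c,out = -19.4 °C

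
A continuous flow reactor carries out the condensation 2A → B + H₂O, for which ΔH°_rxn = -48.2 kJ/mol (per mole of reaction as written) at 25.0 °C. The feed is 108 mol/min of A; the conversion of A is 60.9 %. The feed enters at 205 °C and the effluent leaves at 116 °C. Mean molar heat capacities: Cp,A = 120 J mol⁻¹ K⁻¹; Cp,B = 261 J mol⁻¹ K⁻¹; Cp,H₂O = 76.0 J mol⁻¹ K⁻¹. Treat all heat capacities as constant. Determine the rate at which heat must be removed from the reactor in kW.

Extent of reaction ξ = 0.609 × 108 / 2 = 32.886 mol/min
Reaction term: ξ·ΔH°_rxn = 32.886 × -48.2 = -1585.1 kJ/min
Sensible, feed 205→25 °C: -2332.8 kJ/min
Outlet flows (mol/min): A 42.228, B 32.886, H₂O 32.886
Sensible, products 25→116 °C: 1469.6 kJ/min
Q = ΔH = -2448.3 kJ/min = -40.804 kW
Heat removed = 40.804 kW

Q_out = 40.8 kW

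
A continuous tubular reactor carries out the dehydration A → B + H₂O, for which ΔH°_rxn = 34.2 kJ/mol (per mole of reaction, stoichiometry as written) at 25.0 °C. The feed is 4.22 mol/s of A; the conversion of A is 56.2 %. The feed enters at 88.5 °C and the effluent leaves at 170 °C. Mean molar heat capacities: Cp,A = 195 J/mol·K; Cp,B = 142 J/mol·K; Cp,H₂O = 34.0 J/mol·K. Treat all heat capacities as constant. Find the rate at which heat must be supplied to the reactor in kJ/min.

Extent of reaction ξ = 0.562 × 4.22 = 2.3716 mol/s
Reaction term: ξ·ΔH°_rxn = 2.3716 × 34.2 = 81.11 kJ/s
Sensible, feed 88.5→25 °C: -52.254 kJ/s
Outlet flows (mol/s): A 1.8484, B 2.3716, H₂O 2.3716
Sensible, products 25→170 °C: 112.79 kJ/s
Q = ΔH = 141.64 kJ/s = 141.64 kW
Heat supplied = 8498.6 kJ/min

Q_in = 8500 kJ/min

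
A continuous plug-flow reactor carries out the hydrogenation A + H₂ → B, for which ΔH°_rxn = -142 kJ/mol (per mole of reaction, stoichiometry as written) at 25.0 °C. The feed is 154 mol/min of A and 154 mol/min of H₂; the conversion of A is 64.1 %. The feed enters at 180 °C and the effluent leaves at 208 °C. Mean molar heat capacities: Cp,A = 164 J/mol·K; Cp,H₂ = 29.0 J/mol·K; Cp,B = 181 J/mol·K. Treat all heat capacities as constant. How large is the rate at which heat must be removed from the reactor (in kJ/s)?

Extent of reaction ξ = 0.641 × 154 = 98.714 mol/min
Reaction term: ξ·ΔH°_rxn = 98.714 × -142 = -14017 kJ/min
Sensible, feed 180→25 °C: -4606.9 kJ/min
Outlet flows (mol/min): A 55.286, H₂ 55.286, B 98.714
Sensible, products 25→208 °C: 5222.4 kJ/min
Q = ΔH = -13402 kJ/min = -223.37 kW
Heat removed = 223.37 kJ/s

Q_out = 223 kJ/s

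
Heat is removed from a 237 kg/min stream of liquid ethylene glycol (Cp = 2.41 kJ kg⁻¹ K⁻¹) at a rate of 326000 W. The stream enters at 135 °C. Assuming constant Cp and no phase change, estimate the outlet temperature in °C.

T_out = 101 °C

Q = 326000 W = 19560 kJ/min
ΔT = Q/(ṁ·Cp) = 19560/(237×2.41) = 34.245 K
T_out = 135 − 34.245 = 100.75 °C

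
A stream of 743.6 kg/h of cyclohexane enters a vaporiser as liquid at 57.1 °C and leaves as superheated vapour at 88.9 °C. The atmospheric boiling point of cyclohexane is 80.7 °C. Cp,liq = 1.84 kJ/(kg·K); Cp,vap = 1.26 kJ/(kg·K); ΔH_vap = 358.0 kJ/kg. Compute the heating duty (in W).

liquid 57.1→80.7 °C: 43.424 kJ/kg
vaporisation at 80.7 °C: 358 kJ/kg
vapour 80.7→88.9 °C: 10.332 kJ/kg
Δh = 43.424 + 358 + 10.332 = 411.76 kJ/kg
Q = ṁ·Δh = 743.6 kg/h × 411.76 kJ/kg = 306180 kJ/h
|Q| = 85.05 kW = 85050 W

Q = 85100 W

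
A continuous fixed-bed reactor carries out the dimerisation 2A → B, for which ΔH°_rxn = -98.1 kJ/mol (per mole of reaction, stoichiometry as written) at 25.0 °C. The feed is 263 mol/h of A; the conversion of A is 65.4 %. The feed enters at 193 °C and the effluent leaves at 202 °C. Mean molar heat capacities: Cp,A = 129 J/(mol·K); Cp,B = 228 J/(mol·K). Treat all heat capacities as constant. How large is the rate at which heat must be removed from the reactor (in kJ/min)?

Q_out = 143 kJ/min

Extent of reaction ξ = 0.654 × 263 / 2 = 86.001 mol/h
Reaction term: ξ·ΔH°_rxn = 86.001 × -98.1 = -8436.7 kJ/h
Sensible, feed 193→25 °C: -5699.7 kJ/h
Outlet flows (mol/h): A 90.998, B 86.001
Sensible, products 25→202 °C: 5548.4 kJ/h
Q = ΔH = -8588 kJ/h = -2.3856 kW
Heat removed = 143.13 kJ/min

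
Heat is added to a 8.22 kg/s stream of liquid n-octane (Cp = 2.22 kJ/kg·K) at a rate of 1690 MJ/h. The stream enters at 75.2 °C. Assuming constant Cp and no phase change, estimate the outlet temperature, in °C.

Q = 1690 MJ/h = 469.44 kJ/s
ΔT = Q/(ṁ·Cp) = 469.44/(8.22×2.22) = 25.725 K
T_out = 75.2 + 25.725 = 100.93 °C

T_out = 101 °C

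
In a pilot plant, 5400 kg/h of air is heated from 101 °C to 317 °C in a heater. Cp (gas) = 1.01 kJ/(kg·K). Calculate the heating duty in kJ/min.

Q = ṁ·Cp·ΔT = 5400 × 1.01 × (317 − 101) = 1.1781e+06 kJ/h
Converting: 1.1781e+06 / 3600 s = 327.24 kW
Heating duty = 19634 kJ/min

Q = 19600 kJ/min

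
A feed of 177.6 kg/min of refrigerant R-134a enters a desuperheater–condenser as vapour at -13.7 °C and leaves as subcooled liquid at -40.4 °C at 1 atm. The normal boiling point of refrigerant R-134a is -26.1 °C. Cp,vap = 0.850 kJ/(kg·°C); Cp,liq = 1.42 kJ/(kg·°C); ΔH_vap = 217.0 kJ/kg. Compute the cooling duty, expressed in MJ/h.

Q_c = 2640 MJ/h

vapour -13.7→-26.1 °C: -10.54 kJ/kg
condensation at -26.1 °C: -217 kJ/kg
liquid -26.1→-40.4 °C: -20.306 kJ/kg
Δh = -10.54 + -217 + -20.306 = -247.85 kJ/kg
Q = ṁ·Δh = 177.6 kg/min × -247.85 kJ/kg = -44017 kJ/min
|Q| = 733.62 kW = 2641 MJ/h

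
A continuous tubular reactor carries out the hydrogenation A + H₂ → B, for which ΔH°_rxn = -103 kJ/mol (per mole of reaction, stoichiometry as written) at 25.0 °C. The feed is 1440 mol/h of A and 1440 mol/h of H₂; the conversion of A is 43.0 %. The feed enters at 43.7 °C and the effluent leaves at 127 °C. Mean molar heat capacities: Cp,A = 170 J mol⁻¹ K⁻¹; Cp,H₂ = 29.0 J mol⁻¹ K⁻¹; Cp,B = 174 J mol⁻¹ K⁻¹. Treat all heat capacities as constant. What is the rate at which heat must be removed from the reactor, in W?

Q_out = 11500 W

Extent of reaction ξ = 0.430 × 1440 = 619.2 mol/h
Reaction term: ξ·ΔH°_rxn = 619.2 × -103 = -63778 kJ/h
Sensible, feed 43.7→25 °C: -5358.7 kJ/h
Outlet flows (mol/h): A 820.8, H₂ 820.8, B 619.2
Sensible, products 25→127 °C: 27650 kJ/h
Q = ΔH = -41486 kJ/h = -11.524 kW
Heat removed = 11524 W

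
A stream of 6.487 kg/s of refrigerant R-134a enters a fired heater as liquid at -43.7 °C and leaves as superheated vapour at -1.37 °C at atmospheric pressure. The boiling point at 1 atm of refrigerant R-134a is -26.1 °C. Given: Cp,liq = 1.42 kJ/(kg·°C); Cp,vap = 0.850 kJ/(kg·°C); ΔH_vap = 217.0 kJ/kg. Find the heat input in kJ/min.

Q = 102000 kJ/min

liquid -43.7→-26.1 °C: 24.992 kJ/kg
vaporisation at -26.1 °C: 217 kJ/kg
vapour -26.1→-1.37 °C: 21.02 kJ/kg
Δh = 24.992 + 217 + 21.02 = 263.01 kJ/kg
Q = ṁ·Δh = 6.487 kg/s × 263.01 kJ/kg = 1706.2 kJ/s
|Q| = 1706.2 kW = 102370 kJ/min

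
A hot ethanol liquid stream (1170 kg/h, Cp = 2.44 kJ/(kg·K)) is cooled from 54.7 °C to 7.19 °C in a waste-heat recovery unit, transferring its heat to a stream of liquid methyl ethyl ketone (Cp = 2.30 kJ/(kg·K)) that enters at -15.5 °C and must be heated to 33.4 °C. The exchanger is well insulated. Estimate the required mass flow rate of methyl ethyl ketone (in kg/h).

Heat released by hot stream: Q = 1170 × 2.44 × (54.7 − 7.19) = 135630 kJ/h
Energy balance on cold side (adiabatic exchanger): Q = ṁ_c·Cp_c·(T_c,out − T_c,in)
ṁ_c = 135630 / [2.30 × (33.4 − -15.5)] = 1205.9 kg/h

ṁ_c = 1210 kg/h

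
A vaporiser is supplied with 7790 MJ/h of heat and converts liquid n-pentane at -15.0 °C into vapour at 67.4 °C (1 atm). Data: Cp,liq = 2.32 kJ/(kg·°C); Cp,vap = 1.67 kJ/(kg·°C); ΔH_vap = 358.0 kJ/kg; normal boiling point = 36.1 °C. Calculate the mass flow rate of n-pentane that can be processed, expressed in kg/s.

ṁ = 4.09 kg/s

Δh = 2.32×(36.1−-15.0) + 358.0 + 1.67×(67.4−36.1) = 528.82 kJ/kg
Q = 7790 MJ/h = 2163.9 kJ/s = 2163.9 kJ/s
ṁ = Q/Δh = 2163.9 / 528.82 = 4.0919 kg/s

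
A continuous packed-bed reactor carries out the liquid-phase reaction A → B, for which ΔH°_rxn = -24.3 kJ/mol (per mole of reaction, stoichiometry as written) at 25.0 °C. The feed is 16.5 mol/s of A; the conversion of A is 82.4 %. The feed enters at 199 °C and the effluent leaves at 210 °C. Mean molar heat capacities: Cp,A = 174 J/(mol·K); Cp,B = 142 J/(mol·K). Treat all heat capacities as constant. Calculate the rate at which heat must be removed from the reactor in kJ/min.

Q_out = 22800 kJ/min

Extent of reaction ξ = 0.824 × 16.5 = 13.596 mol/s
Reaction term: ξ·ΔH°_rxn = 13.596 × -24.3 = -330.38 kJ/s
Sensible, feed 199→25 °C: -499.55 kJ/s
Outlet flows (mol/s): A 2.904, B 13.596
Sensible, products 25→210 °C: 450.65 kJ/s
Q = ΔH = -379.29 kJ/s = -379.29 kW
Heat removed = 22757 kJ/min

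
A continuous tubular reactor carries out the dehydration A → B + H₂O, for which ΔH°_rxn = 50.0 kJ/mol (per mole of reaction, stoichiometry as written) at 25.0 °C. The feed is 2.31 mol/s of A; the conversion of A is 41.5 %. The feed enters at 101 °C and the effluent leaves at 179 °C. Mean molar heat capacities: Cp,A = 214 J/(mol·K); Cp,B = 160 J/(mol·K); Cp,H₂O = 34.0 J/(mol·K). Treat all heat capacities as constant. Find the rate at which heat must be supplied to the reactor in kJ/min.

Extent of reaction ξ = 0.415 × 2.31 = 0.95865 mol/s
Reaction term: ξ·ΔH°_rxn = 0.95865 × 50.0 = 47.932 kJ/s
Sensible, feed 101→25 °C: -37.57 kJ/s
Outlet flows (mol/s): A 1.3514, B 0.95865, H₂O 0.95865
Sensible, products 25→179 °C: 73.176 kJ/s
Q = ΔH = 83.538 kJ/s = 83.538 kW
Heat supplied = 5012.3 kJ/min

Q_in = 5010 kJ/min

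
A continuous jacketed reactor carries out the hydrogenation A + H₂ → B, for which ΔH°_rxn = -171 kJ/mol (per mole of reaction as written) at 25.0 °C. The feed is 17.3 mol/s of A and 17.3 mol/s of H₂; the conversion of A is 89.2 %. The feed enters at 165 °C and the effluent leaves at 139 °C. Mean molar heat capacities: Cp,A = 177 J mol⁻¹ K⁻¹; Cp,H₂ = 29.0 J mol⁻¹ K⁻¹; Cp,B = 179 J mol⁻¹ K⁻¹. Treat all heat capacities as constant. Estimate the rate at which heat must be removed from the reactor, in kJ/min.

Q_out = 167000 kJ/min

Extent of reaction ξ = 0.892 × 17.3 = 15.432 mol/s
Reaction term: ξ·ΔH°_rxn = 15.432 × -171 = -2638.8 kJ/s
Sensible, feed 165→25 °C: -498.93 kJ/s
Outlet flows (mol/s): A 1.8684, H₂ 1.8684, B 15.432
Sensible, products 25→139 °C: 358.77 kJ/s
Q = ΔH = -2779 kJ/s = -2779 kW
Heat removed = 166740 kJ/min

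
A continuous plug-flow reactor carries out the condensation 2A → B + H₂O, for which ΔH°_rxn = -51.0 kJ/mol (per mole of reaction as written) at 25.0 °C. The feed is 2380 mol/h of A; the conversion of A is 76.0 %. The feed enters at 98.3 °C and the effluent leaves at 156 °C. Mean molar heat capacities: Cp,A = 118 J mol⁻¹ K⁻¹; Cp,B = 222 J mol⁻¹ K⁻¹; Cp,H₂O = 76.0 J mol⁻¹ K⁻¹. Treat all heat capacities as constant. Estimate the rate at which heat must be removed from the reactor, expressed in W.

Q_out = 6270 W

Extent of reaction ξ = 0.760 × 2380 / 2 = 904.4 mol/h
Reaction term: ξ·ΔH°_rxn = 904.4 × -51.0 = -46124 kJ/h
Sensible, feed 98.3→25 °C: -20586 kJ/h
Outlet flows (mol/h): A 571.2, B 904.4, H₂O 904.4
Sensible, products 25→156 °C: 44136 kJ/h
Q = ΔH = -22574 kJ/h = -6.2707 kW
Heat removed = 6270.7 W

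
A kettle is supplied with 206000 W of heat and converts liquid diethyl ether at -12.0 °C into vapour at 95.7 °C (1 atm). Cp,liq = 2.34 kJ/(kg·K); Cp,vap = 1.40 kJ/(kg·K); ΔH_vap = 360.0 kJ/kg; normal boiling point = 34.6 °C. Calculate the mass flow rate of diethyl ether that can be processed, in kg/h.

ṁ = 1340 kg/h

Δh = 2.34×(34.6−-12.0) + 360.0 + 1.40×(95.7−34.6) = 554.58 kJ/kg
Q = 206000 W = 206 kJ/s = 741600 kJ/h
ṁ = Q/Δh = 741600 / 554.58 = 1337.2 kg/h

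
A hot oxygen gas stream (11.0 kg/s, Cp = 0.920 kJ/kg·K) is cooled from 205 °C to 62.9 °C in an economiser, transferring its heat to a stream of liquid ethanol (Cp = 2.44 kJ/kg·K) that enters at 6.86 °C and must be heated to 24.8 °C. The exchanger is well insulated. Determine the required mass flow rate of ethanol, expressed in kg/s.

Heat released by hot stream: Q = 11.0 × 0.920 × (205 − 62.9) = 1438.1 kJ/s
Energy balance on cold side (adiabatic exchanger): Q = ṁ_c·Cp_c·(T_c,out − T_c,in)
ṁ_c = 1438.1 / [2.44 × (24.8 − 6.86)] = 32.852 kg/s

ṁ_c = 32.9 kg/s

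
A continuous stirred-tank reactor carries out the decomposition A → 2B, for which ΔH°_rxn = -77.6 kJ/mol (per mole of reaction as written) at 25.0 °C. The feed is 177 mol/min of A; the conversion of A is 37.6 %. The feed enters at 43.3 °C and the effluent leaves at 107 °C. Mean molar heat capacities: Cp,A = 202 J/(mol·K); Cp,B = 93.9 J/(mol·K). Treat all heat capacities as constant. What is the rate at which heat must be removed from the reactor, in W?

Extent of reaction ξ = 0.376 × 177 = 66.552 mol/min
Reaction term: ξ·ΔH°_rxn = 66.552 × -77.6 = -5164.4 kJ/min
Sensible, feed 43.3→25 °C: -654.3 kJ/min
Outlet flows (mol/min): A 110.45, B 133.1
Sensible, products 25→107 °C: 2854.3 kJ/min
Q = ΔH = -2964.4 kJ/min = -49.407 kW
Heat removed = 49407 W

Q_out = 49400 W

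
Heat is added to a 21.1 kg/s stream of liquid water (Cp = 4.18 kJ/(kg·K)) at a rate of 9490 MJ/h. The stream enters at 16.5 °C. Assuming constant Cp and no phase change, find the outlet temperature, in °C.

T_out = 46.4 °C

Q = 9490 MJ/h = 2636.1 kJ/s
ΔT = Q/(ṁ·Cp) = 2636.1/(21.1×4.18) = 29.889 K
T_out = 16.5 + 29.889 = 46.389 °C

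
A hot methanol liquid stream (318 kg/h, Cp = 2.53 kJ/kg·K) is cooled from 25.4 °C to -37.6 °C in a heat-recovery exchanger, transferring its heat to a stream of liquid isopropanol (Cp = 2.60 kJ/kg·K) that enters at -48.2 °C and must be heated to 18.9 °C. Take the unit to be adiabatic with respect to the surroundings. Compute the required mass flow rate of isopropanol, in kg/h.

Heat released by hot stream: Q = 318 × 2.53 × (25.4 − -37.6) = 50686 kJ/h
Energy balance on cold side (adiabatic exchanger): Q = ṁ_c·Cp_c·(T_c,out − T_c,in)
ṁ_c = 50686 / [2.60 × (18.9 − -48.2)] = 290.53 kg/h

ṁ_c = 291 kg/h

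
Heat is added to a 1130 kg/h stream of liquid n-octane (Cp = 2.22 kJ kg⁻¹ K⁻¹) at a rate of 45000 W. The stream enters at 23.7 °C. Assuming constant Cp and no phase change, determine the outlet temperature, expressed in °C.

Q = 45000 W = 162000 kJ/h
ΔT = Q/(ṁ·Cp) = 162000/(1130×2.22) = 64.578 K
T_out = 23.7 + 64.578 = 88.278 °C

T_out = 88.3 °C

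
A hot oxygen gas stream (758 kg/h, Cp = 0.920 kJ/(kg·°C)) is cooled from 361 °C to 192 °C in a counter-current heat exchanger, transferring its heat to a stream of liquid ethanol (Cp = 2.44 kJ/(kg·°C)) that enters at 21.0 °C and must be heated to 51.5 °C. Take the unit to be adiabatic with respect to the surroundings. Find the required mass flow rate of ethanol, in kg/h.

ṁ_c = 1580 kg/h

Heat released by hot stream: Q = 758 × 0.920 × (361 − 192) = 117850 kJ/h
Energy balance on cold side (adiabatic exchanger): Q = ṁ_c·Cp_c·(T_c,out − T_c,in)
ṁ_c = 117850 / [2.44 × (51.5 − 21.0)] = 1583.6 kg/h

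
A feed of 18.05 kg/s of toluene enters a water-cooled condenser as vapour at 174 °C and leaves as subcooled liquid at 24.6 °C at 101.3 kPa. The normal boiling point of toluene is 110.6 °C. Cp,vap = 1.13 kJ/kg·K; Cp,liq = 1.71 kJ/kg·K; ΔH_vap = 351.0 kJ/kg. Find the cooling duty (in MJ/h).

Q_c = 37000 MJ/h

vapour 174→110.6 °C: -71.642 kJ/kg
condensation at 110.6 °C: -351 kJ/kg
liquid 110.6→24.6 °C: -147.06 kJ/kg
Δh = -71.642 + -351 + -147.06 = -569.7 kJ/kg
Q = ṁ·Δh = 18.05 kg/s × -569.7 kJ/kg = -10283 kJ/s
|Q| = 10283 kW = 37019 MJ/h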